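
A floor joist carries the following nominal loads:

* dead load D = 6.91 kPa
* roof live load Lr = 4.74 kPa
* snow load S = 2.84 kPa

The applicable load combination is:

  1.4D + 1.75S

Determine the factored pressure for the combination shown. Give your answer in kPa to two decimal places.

14.64 kPa

1.4(6.91) + 1.75(2.84) = 9.67 + 4.97 = 14.64
p_u = 14.64 kPa.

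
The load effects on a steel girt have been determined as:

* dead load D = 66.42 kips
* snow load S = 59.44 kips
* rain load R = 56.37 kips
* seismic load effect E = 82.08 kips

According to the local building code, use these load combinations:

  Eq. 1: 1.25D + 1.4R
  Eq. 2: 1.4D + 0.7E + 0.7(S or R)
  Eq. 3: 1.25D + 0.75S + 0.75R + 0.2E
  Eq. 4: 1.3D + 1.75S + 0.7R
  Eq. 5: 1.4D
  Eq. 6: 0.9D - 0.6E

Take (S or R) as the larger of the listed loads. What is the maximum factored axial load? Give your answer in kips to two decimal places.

229.83 kips

(S or R) → S = 59.44 kips.
Eq. 1: 1.25(66.42) + 1.4(56.37) = 161.94
Eq. 2: 1.4(66.42) + 0.7(82.08) + 0.7(59.44) = 192.05
Eq. 3: 1.25(66.42) + 0.75(59.44) + 0.75(56.37) + 0.2(82.08) = 186.30
Eq. 4: 1.3(66.42) + 1.75(59.44) + 0.7(56.37) = 229.83
Eq. 5: 1.4(66.42) = 92.99
Eq. 6: 0.9(66.42) - 0.6(82.08) = 10.53
The controlling combination is 4, giving 229.83 kips.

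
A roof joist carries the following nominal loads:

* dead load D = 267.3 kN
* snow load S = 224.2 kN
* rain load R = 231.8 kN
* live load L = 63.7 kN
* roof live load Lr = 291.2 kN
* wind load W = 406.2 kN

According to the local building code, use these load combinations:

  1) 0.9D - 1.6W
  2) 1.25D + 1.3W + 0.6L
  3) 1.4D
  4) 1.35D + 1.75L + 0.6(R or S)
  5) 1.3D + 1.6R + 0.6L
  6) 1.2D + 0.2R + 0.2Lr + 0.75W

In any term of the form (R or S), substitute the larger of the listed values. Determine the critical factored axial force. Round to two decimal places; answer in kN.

(R or S) → R = 231.8 kN.
1) 0.9(267.3) - 1.6(406.2) = 240.57 - 649.92 = -409.35
2) 1.25(267.3) + 1.3(406.2) + 0.6(63.7) = 334.13 + 528.06 + 38.22 = 900.41
3) 1.4(267.3) = 374.22
4) 1.35(267.3) + 1.75(63.7) + 0.6(231.8) = 611.41
5) 1.3(267.3) + 1.6(231.8) + 0.6(63.7) = 347.49 + 370.88 + 38.22 = 756.59
6) 1.2(267.3) + 0.2(231.8) + 0.2(291.2) + 0.75(406.2) = 320.76 + 46.36 + 58.24 + 304.65 = 730.01
Maximum is from combination 2.

900.41 kN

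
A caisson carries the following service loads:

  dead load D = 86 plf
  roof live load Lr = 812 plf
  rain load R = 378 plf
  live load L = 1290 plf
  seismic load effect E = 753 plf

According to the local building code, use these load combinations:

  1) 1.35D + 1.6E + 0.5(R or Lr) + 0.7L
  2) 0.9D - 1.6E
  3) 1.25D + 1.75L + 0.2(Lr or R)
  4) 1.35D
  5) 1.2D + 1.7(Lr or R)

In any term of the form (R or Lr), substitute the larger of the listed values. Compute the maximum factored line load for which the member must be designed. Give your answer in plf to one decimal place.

2629.9 plf

(R or Lr) → Lr = 812 plf; (Lr or R) → Lr = 812 plf.
1) 1.35(86) + 1.6(753) + 0.5(812) + 0.7(1290) = 116.1 + 1204.8 + 406.0 + 903.0 = 2629.9
2) 0.9(86) - 1.6(753) = 77.4 - 1204.8 = -1127.4
3) 1.25(86) + 1.75(1290) + 0.2(812) = 107.5 + 2257.5 + 162.4 = 2527.4
4) 1.35(86) = 116.1
5) 1.2(86) + 1.7(812) = 103.2 + 1380.4 = 1483.6
Maximum is from combination 1.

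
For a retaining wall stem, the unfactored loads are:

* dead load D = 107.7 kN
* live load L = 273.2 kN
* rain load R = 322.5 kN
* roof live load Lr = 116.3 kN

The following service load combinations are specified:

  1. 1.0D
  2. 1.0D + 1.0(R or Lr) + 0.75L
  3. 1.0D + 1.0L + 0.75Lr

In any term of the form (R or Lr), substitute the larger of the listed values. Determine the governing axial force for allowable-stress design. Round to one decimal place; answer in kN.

(R or Lr) → R = 322.5 kN.
1. 1.0(107.7) = 107.7
2. 1.0(107.7) + 1.0(322.5) + 0.75(273.2) = 107.7 + 322.5 + 204.9 = 635.1
3. 1.0(107.7) + 1.0(273.2) + 0.75(116.3) = 107.7 + 273.2 + 87.2 = 468.1
Maximum is from combination 2.

635.1 kN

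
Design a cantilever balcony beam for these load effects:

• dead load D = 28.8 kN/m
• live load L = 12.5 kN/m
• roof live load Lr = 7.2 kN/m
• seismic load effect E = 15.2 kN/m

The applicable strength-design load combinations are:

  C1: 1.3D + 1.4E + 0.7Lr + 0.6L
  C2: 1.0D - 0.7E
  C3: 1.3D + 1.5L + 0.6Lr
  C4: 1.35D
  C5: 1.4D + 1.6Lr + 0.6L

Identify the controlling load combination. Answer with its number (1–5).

C1: 1.3(28.8) + 1.4(15.2) + 0.7(7.2) + 0.6(12.5) = 71.3
C2: 1.0(28.8) - 0.7(15.2) = 18.2
C3: 1.3(28.8) + 1.5(12.5) + 0.6(7.2) = 60.5
C4: 1.35(28.8) = 38.9
C5: 1.4(28.8) + 1.6(7.2) + 0.6(12.5) = 59.3
The largest value is 71.3 kN/m from combination 1.

Combination 1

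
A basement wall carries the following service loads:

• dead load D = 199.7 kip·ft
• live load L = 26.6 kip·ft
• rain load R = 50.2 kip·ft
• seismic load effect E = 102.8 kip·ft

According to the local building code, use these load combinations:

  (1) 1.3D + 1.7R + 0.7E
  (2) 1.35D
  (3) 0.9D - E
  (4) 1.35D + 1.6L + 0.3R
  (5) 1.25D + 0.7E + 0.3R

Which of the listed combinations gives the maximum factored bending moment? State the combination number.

Combination 1

(1) 1.3(199.7) + 1.7(50.2) + 0.7(102.8) = 259.6 + 85.3 + 72.0 = 416.9
(2) 1.35(199.7) = 269.6
(3) 0.9(199.7) - 1.0(102.8) = 179.7 - 102.8 = 76.9
(4) 1.35(199.7) + 1.6(26.6) + 0.3(50.2) = 327.2
(5) 1.25(199.7) + 0.7(102.8) + 0.3(50.2) = 336.6
The largest value is 416.9 kip·ft from combination 1.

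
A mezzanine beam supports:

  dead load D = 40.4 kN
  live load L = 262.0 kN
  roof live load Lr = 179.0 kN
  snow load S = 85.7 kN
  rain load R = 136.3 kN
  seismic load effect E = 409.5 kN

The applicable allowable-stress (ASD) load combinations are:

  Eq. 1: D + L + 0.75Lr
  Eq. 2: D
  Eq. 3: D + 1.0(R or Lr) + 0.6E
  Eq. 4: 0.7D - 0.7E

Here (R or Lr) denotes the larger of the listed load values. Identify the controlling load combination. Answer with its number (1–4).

Combination 3

(R or Lr) → Lr = 179.0 kN.
Eq. 1: 1.0(40.4) + 1.0(262.0) + 0.75(179.0) = 40.4 + 262.0 + 134.3 = 436.7
Eq. 2: 1.0(40.4) = 40.4
Eq. 3: 1.0(40.4) + 1.0(179.0) + 0.6(409.5) = 40.4 + 179.0 + 245.7 = 465.1
Eq. 4: 0.7(40.4) - 0.7(409.5) = 28.3 - 286.7 = -258.4
The largest value is 465.1 kN from combination 3.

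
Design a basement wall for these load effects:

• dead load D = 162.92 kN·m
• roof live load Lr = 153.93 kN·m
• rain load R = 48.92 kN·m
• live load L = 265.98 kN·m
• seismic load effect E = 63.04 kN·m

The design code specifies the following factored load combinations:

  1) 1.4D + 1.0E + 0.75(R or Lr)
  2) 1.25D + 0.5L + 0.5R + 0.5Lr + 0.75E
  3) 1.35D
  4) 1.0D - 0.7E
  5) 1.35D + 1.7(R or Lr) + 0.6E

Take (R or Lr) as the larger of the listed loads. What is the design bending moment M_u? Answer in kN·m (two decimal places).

(R or Lr) → Lr = 153.93 kN·m.
1) 1.4(162.92) + 1.0(63.04) + 0.75(153.93) = 228.09 + 63.04 + 115.45 = 406.58
2) 1.25(162.92) + 0.5(265.98) + 0.5(48.92) + 0.5(153.93) + 0.75(63.04) = 203.65 + 132.99 + 24.46 + 76.97 + 47.28 = 485.35
3) 1.35(162.92) = 219.94
4) 1.0(162.92) - 0.7(63.04) = 162.92 - 44.13 = 118.79
5) 1.35(162.92) + 1.7(153.93) + 0.6(63.04) = 519.45
Combination 5 governs: M_u = 519.45 kN·m.

519.45 kN·m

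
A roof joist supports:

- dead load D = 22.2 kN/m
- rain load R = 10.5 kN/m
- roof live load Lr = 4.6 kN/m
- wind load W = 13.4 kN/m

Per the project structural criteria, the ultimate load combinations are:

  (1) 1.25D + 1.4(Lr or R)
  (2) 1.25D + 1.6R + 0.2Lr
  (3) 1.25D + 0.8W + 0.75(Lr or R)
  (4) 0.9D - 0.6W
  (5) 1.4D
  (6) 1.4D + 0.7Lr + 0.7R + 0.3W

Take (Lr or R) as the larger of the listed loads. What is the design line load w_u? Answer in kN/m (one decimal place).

46.3 kN/m

(Lr or R) → R = 10.5 kN/m.
(1) 1.25(22.2) + 1.4(10.5) = 42.5
(2) 1.25(22.2) + 1.6(10.5) + 0.2(4.6) = 45.5
(3) 1.25(22.2) + 0.8(13.4) + 0.75(10.5) = 46.3
(4) 0.9(22.2) - 0.6(13.4) = 11.9
(5) 1.4(22.2) = 31.1
(6) 1.4(22.2) + 0.7(4.6) + 0.7(10.5) + 0.3(13.4) = 45.7
Combination 3 governs: w_u = 46.3 kN/m.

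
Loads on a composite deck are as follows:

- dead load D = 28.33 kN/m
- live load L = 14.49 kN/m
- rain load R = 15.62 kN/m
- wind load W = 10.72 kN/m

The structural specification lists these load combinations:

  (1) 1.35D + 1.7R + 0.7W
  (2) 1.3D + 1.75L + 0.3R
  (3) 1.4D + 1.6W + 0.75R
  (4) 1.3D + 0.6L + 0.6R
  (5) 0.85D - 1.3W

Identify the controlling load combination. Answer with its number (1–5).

(1) 1.35(28.33) + 1.7(15.62) + 0.7(10.72) = 72.30
(2) 1.3(28.33) + 1.75(14.49) + 0.3(15.62) = 66.87
(3) 1.4(28.33) + 1.6(10.72) + 0.75(15.62) = 68.53
(4) 1.3(28.33) + 0.6(14.49) + 0.6(15.62) = 54.90
(5) 0.85(28.33) - 1.3(10.72) = 10.14
The largest value is 72.30 kN/m from combination 1.

Combination 1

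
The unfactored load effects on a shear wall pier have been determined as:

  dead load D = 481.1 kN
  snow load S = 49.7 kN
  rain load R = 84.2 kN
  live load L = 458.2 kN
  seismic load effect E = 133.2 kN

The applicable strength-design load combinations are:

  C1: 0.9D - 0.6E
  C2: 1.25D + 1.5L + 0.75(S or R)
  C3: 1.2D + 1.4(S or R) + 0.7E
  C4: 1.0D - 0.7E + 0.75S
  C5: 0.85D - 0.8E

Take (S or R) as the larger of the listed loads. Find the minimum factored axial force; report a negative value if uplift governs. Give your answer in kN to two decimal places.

(S or R) → R = 84.2 kN.
C1: 0.9(481.1) - 0.6(133.2) = 432.99 - 79.92 = 353.07
C2: 1.25(481.1) + 1.5(458.2) + 0.75(84.2) = 601.38 + 687.30 + 63.15 = 1351.83
C3: 1.2(481.1) + 1.4(84.2) + 0.7(133.2) = 577.32 + 117.88 + 93.24 = 788.44
C4: 1.0(481.1) - 0.7(133.2) + 0.75(49.7) = 481.10 - 93.24 + 37.28 = 425.14
C5: 0.85(481.1) - 0.8(133.2) = 408.94 - 106.56 = 302.38
Combination 5 gives the minimum: 302.38 kN.

302.38 kN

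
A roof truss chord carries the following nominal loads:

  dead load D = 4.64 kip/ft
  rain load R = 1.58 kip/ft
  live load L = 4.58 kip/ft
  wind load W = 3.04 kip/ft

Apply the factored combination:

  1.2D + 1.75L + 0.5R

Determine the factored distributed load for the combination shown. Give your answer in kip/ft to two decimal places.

14.37 kip/ft

1.2(4.64) + 1.75(4.58) + 0.5(1.58) = 14.37
w_u = 14.37 kip/ft.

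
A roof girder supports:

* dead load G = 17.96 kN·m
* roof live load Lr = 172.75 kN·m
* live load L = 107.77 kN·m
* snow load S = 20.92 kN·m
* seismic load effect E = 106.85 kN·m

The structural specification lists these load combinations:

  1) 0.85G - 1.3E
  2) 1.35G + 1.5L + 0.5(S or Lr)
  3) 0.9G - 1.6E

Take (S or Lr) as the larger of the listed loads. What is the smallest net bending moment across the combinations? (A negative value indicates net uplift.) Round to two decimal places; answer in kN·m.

(S or Lr) → Lr = 172.75 kN·m.
1) 0.85(17.96) - 1.3(106.85) = 15.27 - 138.91 = -123.64
2) 1.35(17.96) + 1.5(107.77) + 0.5(172.75) = 272.28
3) 0.9(17.96) - 1.6(106.85) = 16.16 - 170.96 = -154.80
Combination 3 gives the minimum: -154.80 kN·m.

-154.80 kN·m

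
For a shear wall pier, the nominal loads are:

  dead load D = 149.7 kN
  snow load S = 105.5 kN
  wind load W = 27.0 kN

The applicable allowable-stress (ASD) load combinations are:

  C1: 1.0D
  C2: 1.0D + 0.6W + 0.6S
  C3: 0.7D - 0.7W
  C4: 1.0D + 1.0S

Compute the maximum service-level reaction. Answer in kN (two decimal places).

255.20 kN

C1: 1.0(149.7) = 149.70
C2: 1.0(149.7) + 0.6(27.0) + 0.6(105.5) = 229.20
C3: 0.7(149.7) - 0.7(27.0) = 85.89
C4: 1.0(149.7) + 1.0(105.5) = 255.20
The controlling combination is 4, giving 255.20 kN.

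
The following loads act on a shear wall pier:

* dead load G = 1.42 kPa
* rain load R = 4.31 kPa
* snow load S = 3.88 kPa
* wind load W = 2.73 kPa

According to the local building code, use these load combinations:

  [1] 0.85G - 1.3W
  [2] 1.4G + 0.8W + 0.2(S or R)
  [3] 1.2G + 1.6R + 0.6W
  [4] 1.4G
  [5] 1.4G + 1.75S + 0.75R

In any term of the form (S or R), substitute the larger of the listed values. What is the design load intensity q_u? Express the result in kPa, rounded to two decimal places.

12.01 kPa

(S or R) → R = 4.31 kPa.
[1] 0.85(1.42) - 1.3(2.73) = 1.21 - 3.55 = -2.34
[2] 1.4(1.42) + 0.8(2.73) + 0.2(4.31) = 1.99 + 2.18 + 0.86 = 5.03
[3] 1.2(1.42) + 1.6(4.31) + 0.6(2.73) = 1.70 + 6.90 + 1.64 = 10.24
[4] 1.4(1.42) = 1.99
[5] 1.4(1.42) + 1.75(3.88) + 0.75(4.31) = 1.99 + 6.79 + 3.23 = 12.01
Combination 5 governs: q_u = 12.01 kPa.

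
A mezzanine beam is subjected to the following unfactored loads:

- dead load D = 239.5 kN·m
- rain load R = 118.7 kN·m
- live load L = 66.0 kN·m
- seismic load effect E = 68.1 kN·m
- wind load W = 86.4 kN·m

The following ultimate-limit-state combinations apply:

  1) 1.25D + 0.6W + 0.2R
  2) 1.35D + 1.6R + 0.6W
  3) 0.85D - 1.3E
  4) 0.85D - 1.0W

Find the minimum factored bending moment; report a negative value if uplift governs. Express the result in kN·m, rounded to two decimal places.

115.05 kN·m

1) 1.25(239.5) + 0.6(86.4) + 0.2(118.7) = 374.96
2) 1.35(239.5) + 1.6(118.7) + 0.6(86.4) = 565.09
3) 0.85(239.5) - 1.3(68.1) = 115.05
4) 0.85(239.5) - 1.0(86.4) = 117.18
Combination 3 gives the minimum: 115.05 kN·m.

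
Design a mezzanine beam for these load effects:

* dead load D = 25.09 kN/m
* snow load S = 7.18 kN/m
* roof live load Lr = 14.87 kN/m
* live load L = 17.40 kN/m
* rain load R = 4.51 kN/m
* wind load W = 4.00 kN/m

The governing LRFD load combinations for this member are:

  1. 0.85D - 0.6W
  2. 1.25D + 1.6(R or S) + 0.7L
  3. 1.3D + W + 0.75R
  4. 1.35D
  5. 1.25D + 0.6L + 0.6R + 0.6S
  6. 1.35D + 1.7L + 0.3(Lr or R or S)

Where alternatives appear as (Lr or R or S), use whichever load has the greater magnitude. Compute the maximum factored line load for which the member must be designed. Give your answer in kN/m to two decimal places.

67.91 kN/m

(R or S) → S = 7.18 kN/m; (Lr or R or S) → Lr = 14.87 kN/m.
1. 0.85(25.09) - 0.6(4.00) = 21.33 - 2.40 = 18.93
2. 1.25(25.09) + 1.6(7.18) + 0.7(17.40) = 31.36 + 11.49 + 12.18 = 55.03
3. 1.3(25.09) + 1.0(4.00) + 0.75(4.51) = 32.62 + 4.00 + 3.38 = 40.00
4. 1.35(25.09) = 33.87
5. 1.25(25.09) + 0.6(17.40) + 0.6(4.51) + 0.6(7.18) = 31.36 + 10.44 + 2.71 + 4.31 = 48.82
6. 1.35(25.09) + 1.7(17.40) + 0.3(14.87) = 33.87 + 29.58 + 4.46 = 67.91
The controlling combination is 6, giving 67.91 kN/m.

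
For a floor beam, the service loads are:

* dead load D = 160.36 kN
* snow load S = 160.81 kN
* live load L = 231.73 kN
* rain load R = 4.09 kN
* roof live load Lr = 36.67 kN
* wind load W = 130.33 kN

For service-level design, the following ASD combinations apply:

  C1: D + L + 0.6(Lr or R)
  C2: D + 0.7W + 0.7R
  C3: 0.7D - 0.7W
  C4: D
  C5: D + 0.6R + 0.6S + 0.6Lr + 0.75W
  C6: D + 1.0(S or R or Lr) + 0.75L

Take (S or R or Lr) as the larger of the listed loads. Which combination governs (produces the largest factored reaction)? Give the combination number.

Combination 6

(Lr or R) → Lr = 36.67 kN; (S or R or Lr) → S = 160.81 kN.
C1: 1.0(160.36) + 1.0(231.73) + 0.6(36.67) = 160.36 + 231.73 + 22.00 = 414.09
C2: 1.0(160.36) + 0.7(130.33) + 0.7(4.09) = 160.36 + 91.23 + 2.86 = 254.45
C3: 0.7(160.36) - 0.7(130.33) = 112.25 - 91.23 = 21.02
C4: 1.0(160.36) = 160.36
C5: 1.0(160.36) + 0.6(4.09) + 0.6(160.81) + 0.6(36.67) + 0.75(130.33) = 160.36 + 2.45 + 96.49 + 22.00 + 97.75 = 379.05
C6: 1.0(160.36) + 1.0(160.81) + 0.75(231.73) = 160.36 + 160.81 + 173.80 = 494.97
The largest value is 494.97 kN from combination 6.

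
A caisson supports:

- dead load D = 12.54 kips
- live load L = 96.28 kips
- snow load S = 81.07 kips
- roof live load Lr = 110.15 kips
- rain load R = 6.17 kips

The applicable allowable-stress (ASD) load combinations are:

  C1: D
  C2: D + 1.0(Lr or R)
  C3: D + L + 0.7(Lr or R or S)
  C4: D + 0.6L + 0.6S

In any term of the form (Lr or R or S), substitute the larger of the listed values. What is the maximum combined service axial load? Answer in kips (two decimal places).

185.93 kips

(Lr or R) → Lr = 110.15 kips; (Lr or R or S) → Lr = 110.15 kips.
C1: 1.0(12.54) = 12.54
C2: 1.0(12.54) + 1.0(110.15) = 122.69
C3: 1.0(12.54) + 1.0(96.28) + 0.7(110.15) = 185.93
C4: 1.0(12.54) + 0.6(96.28) + 0.6(81.07) = 118.95
Maximum is from combination 3.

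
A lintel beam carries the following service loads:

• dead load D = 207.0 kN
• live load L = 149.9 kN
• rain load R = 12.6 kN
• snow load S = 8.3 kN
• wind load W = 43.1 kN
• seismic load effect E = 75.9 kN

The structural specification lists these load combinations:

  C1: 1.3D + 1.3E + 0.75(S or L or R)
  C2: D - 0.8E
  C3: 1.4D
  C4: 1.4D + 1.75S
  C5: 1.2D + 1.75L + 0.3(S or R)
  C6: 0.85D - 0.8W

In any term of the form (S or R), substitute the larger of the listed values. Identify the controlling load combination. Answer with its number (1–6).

Combination 5

(S or L or R) → L = 149.9 kN; (S or R) → R = 12.6 kN.
C1: 1.3(207.0) + 1.3(75.9) + 0.75(149.9) = 480.20
C2: 1.0(207.0) - 0.8(75.9) = 146.28
C3: 1.4(207.0) = 289.80
C4: 1.4(207.0) + 1.75(8.3) = 304.33
C5: 1.2(207.0) + 1.75(149.9) + 0.3(12.6) = 514.51
C6: 0.85(207.0) - 0.8(43.1) = 141.47
The largest value is 514.51 kN from combination 5.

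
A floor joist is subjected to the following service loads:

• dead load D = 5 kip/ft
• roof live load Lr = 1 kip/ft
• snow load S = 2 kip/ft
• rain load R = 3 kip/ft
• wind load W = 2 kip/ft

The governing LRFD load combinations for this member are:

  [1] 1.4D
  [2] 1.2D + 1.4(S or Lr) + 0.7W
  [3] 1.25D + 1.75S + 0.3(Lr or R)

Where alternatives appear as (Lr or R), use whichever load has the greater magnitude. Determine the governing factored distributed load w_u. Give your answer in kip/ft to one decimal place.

10.7 kip/ft

(S or Lr) → S = 2 kip/ft; (Lr or R) → R = 3 kip/ft.
[1] 1.4(5) = 7.0
[2] 1.2(5) + 1.4(2) + 0.7(2) = 6.0 + 2.8 + 1.4 = 10.2
[3] 1.25(5) + 1.75(2) + 0.3(3) = 6.3 + 3.5 + 0.9 = 10.7
Maximum is from combination 3.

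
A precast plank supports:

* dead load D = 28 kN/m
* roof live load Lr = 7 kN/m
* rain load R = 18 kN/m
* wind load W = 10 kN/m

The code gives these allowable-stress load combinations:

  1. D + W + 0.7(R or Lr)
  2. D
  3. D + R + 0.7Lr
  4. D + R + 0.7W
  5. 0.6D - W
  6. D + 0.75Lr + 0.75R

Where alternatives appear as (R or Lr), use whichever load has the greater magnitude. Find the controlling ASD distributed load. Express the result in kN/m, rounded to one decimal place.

53.0 kN/m

(R or Lr) → R = 18 kN/m.
1. 1.0(28) + 1.0(10) + 0.7(18) = 28.0 + 10.0 + 12.6 = 50.6
2. 1.0(28) = 28.0
3. 1.0(28) + 1.0(18) + 0.7(7) = 28.0 + 18.0 + 4.9 = 50.9
4. 1.0(28) + 1.0(18) + 0.7(10) = 28.0 + 18.0 + 7.0 = 53.0
5. 0.6(28) - 1.0(10) = 16.8 - 10.0 = 6.8
6. 1.0(28) + 0.75(7) + 0.75(18) = 28.0 + 5.3 + 13.5 = 46.8
The controlling combination is 4, giving 53.0 kN/m.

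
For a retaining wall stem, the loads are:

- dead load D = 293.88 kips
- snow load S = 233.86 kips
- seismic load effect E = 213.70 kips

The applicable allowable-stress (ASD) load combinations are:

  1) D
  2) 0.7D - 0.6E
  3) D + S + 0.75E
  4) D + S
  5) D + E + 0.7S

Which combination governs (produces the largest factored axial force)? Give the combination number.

Combination 3

1) 1.0(293.88) = 293.88
2) 0.7(293.88) - 0.6(213.70) = 205.72 - 128.22 = 77.50
3) 1.0(293.88) + 1.0(233.86) + 0.75(213.70) = 293.88 + 233.86 + 160.28 = 688.02
4) 1.0(293.88) + 1.0(233.86) = 293.88 + 233.86 = 527.74
5) 1.0(293.88) + 1.0(213.70) + 0.7(233.86) = 293.88 + 213.70 + 163.70 = 671.28
The largest value is 688.02 kips from combination 3.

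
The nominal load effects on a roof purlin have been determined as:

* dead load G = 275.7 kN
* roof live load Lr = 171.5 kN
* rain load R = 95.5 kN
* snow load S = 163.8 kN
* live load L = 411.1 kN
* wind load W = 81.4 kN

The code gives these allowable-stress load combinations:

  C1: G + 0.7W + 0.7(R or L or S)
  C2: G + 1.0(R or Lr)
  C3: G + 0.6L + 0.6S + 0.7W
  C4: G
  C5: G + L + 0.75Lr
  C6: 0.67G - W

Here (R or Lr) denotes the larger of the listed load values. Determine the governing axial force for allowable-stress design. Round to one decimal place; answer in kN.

(R or L or S) → L = 411.1 kN; (R or Lr) → Lr = 171.5 kN.
C1: 1.0(275.7) + 0.7(81.4) + 0.7(411.1) = 275.7 + 57.0 + 287.8 = 620.5
C2: 1.0(275.7) + 1.0(171.5) = 275.7 + 171.5 = 447.2
C3: 1.0(275.7) + 0.6(411.1) + 0.6(163.8) + 0.7(81.4) = 677.6
C4: 1.0(275.7) = 275.7
C5: 1.0(275.7) + 1.0(411.1) + 0.75(171.5) = 275.7 + 411.1 + 128.6 = 815.4
C6: 0.67(275.7) - 1.0(81.4) = 184.7 - 81.4 = 103.3
Maximum is from combination 5.

815.4 kN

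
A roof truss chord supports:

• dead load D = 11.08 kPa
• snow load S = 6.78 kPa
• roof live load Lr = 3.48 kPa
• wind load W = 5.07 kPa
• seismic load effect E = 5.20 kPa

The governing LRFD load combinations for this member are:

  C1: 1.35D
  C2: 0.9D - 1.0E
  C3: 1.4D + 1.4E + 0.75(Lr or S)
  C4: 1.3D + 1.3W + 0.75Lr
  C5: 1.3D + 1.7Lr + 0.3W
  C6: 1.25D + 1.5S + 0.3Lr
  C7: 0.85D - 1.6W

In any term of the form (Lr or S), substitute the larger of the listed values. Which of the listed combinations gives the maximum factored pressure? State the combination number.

(Lr or S) → S = 6.78 kPa.
C1: 1.35(11.08) = 14.96
C2: 0.9(11.08) - 1.0(5.20) = 4.77
C3: 1.4(11.08) + 1.4(5.20) + 0.75(6.78) = 27.88
C4: 1.3(11.08) + 1.3(5.07) + 0.75(3.48) = 23.61
C5: 1.3(11.08) + 1.7(3.48) + 0.3(5.07) = 21.84
C6: 1.25(11.08) + 1.5(6.78) + 0.3(3.48) = 25.06
C7: 0.85(11.08) - 1.6(5.07) = 1.31
The largest value is 27.88 kPa from combination 3.

Combination 3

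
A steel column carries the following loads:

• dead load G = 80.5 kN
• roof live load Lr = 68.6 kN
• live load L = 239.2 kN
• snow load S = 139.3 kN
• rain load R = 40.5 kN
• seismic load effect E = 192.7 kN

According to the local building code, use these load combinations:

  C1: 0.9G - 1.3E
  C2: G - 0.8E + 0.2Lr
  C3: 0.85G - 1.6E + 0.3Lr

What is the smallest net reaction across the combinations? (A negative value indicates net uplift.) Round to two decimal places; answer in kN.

C1: 0.9(80.5) - 1.3(192.7) = 72.45 - 250.51 = -178.06
C2: 1.0(80.5) - 0.8(192.7) + 0.2(68.6) = 80.50 - 154.16 + 13.72 = -59.94
C3: 0.85(80.5) - 1.6(192.7) + 0.3(68.6) = -219.32
Combination 3 gives the minimum: -219.32 kN.

-219.32 kN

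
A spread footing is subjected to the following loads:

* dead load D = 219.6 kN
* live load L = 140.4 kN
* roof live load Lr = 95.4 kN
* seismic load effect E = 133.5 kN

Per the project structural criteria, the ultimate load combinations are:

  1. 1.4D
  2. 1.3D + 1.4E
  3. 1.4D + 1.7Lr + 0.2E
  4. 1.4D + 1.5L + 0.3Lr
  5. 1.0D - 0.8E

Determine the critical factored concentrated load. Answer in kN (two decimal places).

1. 1.4(219.6) = 307.44
2. 1.3(219.6) + 1.4(133.5) = 285.48 + 186.90 = 472.38
3. 1.4(219.6) + 1.7(95.4) + 0.2(133.5) = 307.44 + 162.18 + 26.70 = 496.32
4. 1.4(219.6) + 1.5(140.4) + 0.3(95.4) = 307.44 + 210.60 + 28.62 = 546.66
5. 1.0(219.6) - 0.8(133.5) = 219.60 - 106.80 = 112.80
Combination 4 governs: P_u = 546.66 kN.

546.66 kN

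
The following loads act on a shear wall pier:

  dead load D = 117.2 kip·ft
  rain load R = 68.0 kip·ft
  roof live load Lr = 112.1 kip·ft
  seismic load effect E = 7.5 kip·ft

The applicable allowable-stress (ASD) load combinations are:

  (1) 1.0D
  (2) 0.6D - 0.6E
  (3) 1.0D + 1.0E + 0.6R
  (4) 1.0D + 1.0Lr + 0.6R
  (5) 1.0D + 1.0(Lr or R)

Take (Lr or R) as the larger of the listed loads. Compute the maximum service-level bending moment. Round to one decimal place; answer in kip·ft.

270.1 kip·ft

(Lr or R) → Lr = 112.1 kip·ft.
(1) 1.0(117.2) = 117.2
(2) 0.6(117.2) - 0.6(7.5) = 65.8
(3) 1.0(117.2) + 1.0(7.5) + 0.6(68.0) = 165.5
(4) 1.0(117.2) + 1.0(112.1) + 0.6(68.0) = 270.1
(5) 1.0(117.2) + 1.0(112.1) = 229.3
Maximum is from combination 4.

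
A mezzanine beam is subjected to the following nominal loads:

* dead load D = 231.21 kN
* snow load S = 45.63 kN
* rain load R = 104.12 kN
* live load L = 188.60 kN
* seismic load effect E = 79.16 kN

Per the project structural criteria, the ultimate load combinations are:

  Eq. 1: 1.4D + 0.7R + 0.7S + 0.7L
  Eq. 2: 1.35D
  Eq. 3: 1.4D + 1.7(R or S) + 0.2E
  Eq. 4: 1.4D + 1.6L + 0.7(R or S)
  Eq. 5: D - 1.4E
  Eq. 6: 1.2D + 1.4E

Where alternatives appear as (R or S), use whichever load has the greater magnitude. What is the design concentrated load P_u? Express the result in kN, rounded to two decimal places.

698.34 kN

(R or S) → R = 104.12 kN.
Eq. 1: 1.4(231.21) + 0.7(104.12) + 0.7(45.63) + 0.7(188.60) = 560.54
Eq. 2: 1.35(231.21) = 312.13
Eq. 3: 1.4(231.21) + 1.7(104.12) + 0.2(79.16) = 516.53
Eq. 4: 1.4(231.21) + 1.6(188.60) + 0.7(104.12) = 698.34
Eq. 5: 1.0(231.21) - 1.4(79.16) = 231.21 - 110.82 = 120.39
Eq. 6: 1.2(231.21) + 1.4(79.16) = 388.28
Combination 4 governs: P_u = 698.34 kN.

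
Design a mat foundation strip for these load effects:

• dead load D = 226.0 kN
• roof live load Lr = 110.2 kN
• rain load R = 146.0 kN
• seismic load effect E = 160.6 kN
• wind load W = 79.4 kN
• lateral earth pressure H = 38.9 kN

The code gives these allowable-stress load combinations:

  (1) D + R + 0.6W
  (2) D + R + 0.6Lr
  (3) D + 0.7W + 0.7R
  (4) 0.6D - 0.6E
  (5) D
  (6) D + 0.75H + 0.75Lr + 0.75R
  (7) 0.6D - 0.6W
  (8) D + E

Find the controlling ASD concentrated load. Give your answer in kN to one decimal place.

(1) 1.0(226.0) + 1.0(146.0) + 0.6(79.4) = 226.0 + 146.0 + 47.6 = 419.6
(2) 1.0(226.0) + 1.0(146.0) + 0.6(110.2) = 226.0 + 146.0 + 66.1 = 438.1
(3) 1.0(226.0) + 0.7(79.4) + 0.7(146.0) = 226.0 + 55.6 + 102.2 = 383.8
(4) 0.6(226.0) - 0.6(160.6) = 135.6 - 96.4 = 39.2
(5) 1.0(226.0) = 226.0
(6) 1.0(226.0) + 0.75(38.9) + 0.75(110.2) + 0.75(146.0) = 447.3
(7) 0.6(226.0) - 0.6(79.4) = 135.6 - 47.6 = 88.0
(8) 1.0(226.0) + 1.0(160.6) = 226.0 + 160.6 = 386.6
Maximum is from combination 6.

447.3 kN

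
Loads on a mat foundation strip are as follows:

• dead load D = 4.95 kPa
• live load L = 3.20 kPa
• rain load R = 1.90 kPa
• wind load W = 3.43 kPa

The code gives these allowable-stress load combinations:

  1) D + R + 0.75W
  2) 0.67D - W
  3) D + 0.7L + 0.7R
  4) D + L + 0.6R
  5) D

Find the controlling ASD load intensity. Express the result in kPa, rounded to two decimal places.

9.42 kPa

1) 1.0(4.95) + 1.0(1.90) + 0.75(3.43) = 9.42
2) 0.67(4.95) - 1.0(3.43) = -0.11
3) 1.0(4.95) + 0.7(3.20) + 0.7(1.90) = 8.52
4) 1.0(4.95) + 1.0(3.20) + 0.6(1.90) = 9.29
5) 1.0(4.95) = 4.95
Combination 1 governs: q = 9.42 kPa.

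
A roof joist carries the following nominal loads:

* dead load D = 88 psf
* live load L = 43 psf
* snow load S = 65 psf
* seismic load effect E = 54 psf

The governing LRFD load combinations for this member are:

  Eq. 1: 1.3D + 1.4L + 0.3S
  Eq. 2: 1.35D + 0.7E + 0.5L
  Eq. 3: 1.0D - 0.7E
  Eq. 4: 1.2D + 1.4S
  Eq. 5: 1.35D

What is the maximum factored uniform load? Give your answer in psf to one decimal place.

Eq. 1: 1.3(88) + 1.4(43) + 0.3(65) = 194.1
Eq. 2: 1.35(88) + 0.7(54) + 0.5(43) = 178.1
Eq. 3: 1.0(88) - 0.7(54) = 50.2
Eq. 4: 1.2(88) + 1.4(65) = 196.6
Eq. 5: 1.35(88) = 118.8
Maximum is from combination 4.

196.6 psf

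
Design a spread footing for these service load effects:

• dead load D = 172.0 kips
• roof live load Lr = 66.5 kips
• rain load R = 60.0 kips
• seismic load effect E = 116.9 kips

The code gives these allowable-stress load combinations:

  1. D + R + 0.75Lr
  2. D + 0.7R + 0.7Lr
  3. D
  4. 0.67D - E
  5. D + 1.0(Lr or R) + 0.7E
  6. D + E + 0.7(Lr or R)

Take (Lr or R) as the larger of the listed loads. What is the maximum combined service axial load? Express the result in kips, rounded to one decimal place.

335.5 kips

(Lr or R) → Lr = 66.5 kips.
1. 1.0(172.0) + 1.0(60.0) + 0.75(66.5) = 172.0 + 60.0 + 49.9 = 281.9
2. 1.0(172.0) + 0.7(60.0) + 0.7(66.5) = 172.0 + 42.0 + 46.6 = 260.6
3. 1.0(172.0) = 172.0
4. 0.67(172.0) - 1.0(116.9) = 115.2 - 116.9 = -1.7
5. 1.0(172.0) + 1.0(66.5) + 0.7(116.9) = 172.0 + 66.5 + 81.8 = 320.3
6. 1.0(172.0) + 1.0(116.9) + 0.7(66.5) = 172.0 + 116.9 + 46.6 = 335.5
The controlling combination is 6, giving 335.5 kips.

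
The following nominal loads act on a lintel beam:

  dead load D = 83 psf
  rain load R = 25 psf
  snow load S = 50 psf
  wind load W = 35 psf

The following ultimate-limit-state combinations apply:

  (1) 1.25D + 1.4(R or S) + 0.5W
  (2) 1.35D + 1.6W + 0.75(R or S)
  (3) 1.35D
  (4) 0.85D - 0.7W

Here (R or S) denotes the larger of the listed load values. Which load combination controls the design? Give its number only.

Combination 2

(R or S) → S = 50 psf.
(1) 1.25(83) + 1.4(50) + 0.5(35) = 103.75 + 70.00 + 17.50 = 191.25
(2) 1.35(83) + 1.6(35) + 0.75(50) = 112.05 + 56.00 + 37.50 = 205.55
(3) 1.35(83) = 112.05
(4) 0.85(83) - 0.7(35) = 70.55 - 24.50 = 46.05
The largest value is 205.55 psf from combination 2.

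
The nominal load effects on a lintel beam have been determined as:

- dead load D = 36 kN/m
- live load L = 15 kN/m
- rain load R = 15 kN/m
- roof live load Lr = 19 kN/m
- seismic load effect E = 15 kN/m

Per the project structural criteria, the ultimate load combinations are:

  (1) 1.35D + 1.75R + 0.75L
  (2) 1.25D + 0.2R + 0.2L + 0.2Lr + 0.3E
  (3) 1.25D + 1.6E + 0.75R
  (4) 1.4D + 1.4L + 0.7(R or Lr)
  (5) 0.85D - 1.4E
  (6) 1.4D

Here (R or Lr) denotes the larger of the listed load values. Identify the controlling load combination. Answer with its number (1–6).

(R or Lr) → Lr = 19 kN/m.
(1) 1.35(36) + 1.75(15) + 0.75(15) = 48.60 + 26.25 + 11.25 = 86.10
(2) 1.25(36) + 0.2(15) + 0.2(15) + 0.2(19) + 0.3(15) = 45.00 + 3.00 + 3.00 + 3.80 + 4.50 = 59.30
(3) 1.25(36) + 1.6(15) + 0.75(15) = 45.00 + 24.00 + 11.25 = 80.25
(4) 1.4(36) + 1.4(15) + 0.7(19) = 50.40 + 21.00 + 13.30 = 84.70
(5) 0.85(36) - 1.4(15) = 30.60 - 21.00 = 9.60
(6) 1.4(36) = 50.40
The largest value is 86.10 kN/m from combination 1.

Combination 1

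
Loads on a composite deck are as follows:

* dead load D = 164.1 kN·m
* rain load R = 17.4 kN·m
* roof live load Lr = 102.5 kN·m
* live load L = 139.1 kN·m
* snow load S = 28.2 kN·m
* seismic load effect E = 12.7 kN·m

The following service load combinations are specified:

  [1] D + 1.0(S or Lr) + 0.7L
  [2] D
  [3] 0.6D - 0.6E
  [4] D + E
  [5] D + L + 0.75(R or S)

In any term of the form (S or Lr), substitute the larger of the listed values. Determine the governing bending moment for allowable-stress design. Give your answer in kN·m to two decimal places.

363.97 kN·m

(S or Lr) → Lr = 102.5 kN·m; (R or S) → S = 28.2 kN·m.
[1] 1.0(164.1) + 1.0(102.5) + 0.7(139.1) = 363.97
[2] 1.0(164.1) = 164.10
[3] 0.6(164.1) - 0.6(12.7) = 90.84
[4] 1.0(164.1) + 1.0(12.7) = 176.80
[5] 1.0(164.1) + 1.0(139.1) + 0.75(28.2) = 324.35
The controlling combination is 1, giving 363.97 kN·m.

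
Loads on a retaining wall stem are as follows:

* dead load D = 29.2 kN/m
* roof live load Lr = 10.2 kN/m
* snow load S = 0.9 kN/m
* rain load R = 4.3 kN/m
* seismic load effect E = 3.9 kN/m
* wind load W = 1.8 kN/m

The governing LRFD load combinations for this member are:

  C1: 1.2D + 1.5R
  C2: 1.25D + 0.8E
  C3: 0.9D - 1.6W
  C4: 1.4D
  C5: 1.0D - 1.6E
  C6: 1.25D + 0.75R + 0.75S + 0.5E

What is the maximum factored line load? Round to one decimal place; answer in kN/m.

42.4 kN/m

C1: 1.2(29.2) + 1.5(4.3) = 35.0 + 6.5 = 41.5
C2: 1.25(29.2) + 0.8(3.9) = 36.5 + 3.1 = 39.6
C3: 0.9(29.2) - 1.6(1.8) = 26.3 - 2.9 = 23.4
C4: 1.4(29.2) = 40.9
C5: 1.0(29.2) - 1.6(3.9) = 29.2 - 6.2 = 23.0
C6: 1.25(29.2) + 0.75(4.3) + 0.75(0.9) + 0.5(3.9) = 36.5 + 3.2 + 0.7 + 2.0 = 42.4
Combination 6 governs: w_u = 42.4 kN/m.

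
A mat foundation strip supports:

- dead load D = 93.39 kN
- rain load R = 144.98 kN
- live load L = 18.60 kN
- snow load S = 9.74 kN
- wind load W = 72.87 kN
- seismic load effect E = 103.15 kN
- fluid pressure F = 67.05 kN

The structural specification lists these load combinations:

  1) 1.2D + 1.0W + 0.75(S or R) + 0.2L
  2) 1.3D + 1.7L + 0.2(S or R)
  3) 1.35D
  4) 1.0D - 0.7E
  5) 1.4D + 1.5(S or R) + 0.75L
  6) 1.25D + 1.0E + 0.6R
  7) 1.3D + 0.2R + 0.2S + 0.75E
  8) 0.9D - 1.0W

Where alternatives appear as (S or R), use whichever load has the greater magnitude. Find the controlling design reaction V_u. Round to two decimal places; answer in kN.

362.17 kN

(S or R) → R = 144.98 kN.
1) 1.2(93.39) + 1.0(72.87) + 0.75(144.98) + 0.2(18.60) = 297.39
2) 1.3(93.39) + 1.7(18.60) + 0.2(144.98) = 182.02
3) 1.35(93.39) = 126.08
4) 1.0(93.39) - 0.7(103.15) = 21.19
5) 1.4(93.39) + 1.5(144.98) + 0.75(18.60) = 130.75 + 217.47 + 13.95 = 362.17
6) 1.25(93.39) + 1.0(103.15) + 0.6(144.98) = 116.74 + 103.15 + 86.99 = 306.88
7) 1.3(93.39) + 0.2(144.98) + 0.2(9.74) + 0.75(103.15) = 229.71
8) 0.9(93.39) - 1.0(72.87) = 84.05 - 72.87 = 11.18
The controlling combination is 5, giving 362.17 kN.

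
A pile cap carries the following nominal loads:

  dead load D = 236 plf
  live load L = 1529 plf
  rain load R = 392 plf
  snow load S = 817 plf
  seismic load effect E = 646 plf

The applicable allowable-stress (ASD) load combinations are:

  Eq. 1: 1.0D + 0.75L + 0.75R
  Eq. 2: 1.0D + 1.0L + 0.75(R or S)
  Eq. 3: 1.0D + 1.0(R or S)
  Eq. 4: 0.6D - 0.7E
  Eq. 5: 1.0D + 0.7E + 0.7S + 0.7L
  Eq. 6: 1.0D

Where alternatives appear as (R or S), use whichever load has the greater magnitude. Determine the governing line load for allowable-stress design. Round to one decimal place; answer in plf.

2377.8 plf

(R or S) → S = 817 plf.
Eq. 1: 1.0(236) + 0.75(1529) + 0.75(392) = 1676.8
Eq. 2: 1.0(236) + 1.0(1529) + 0.75(817) = 2377.8
Eq. 3: 1.0(236) + 1.0(817) = 1053.0
Eq. 4: 0.6(236) - 0.7(646) = -310.6
Eq. 5: 1.0(236) + 0.7(646) + 0.7(817) + 0.7(1529) = 2330.4
Eq. 6: 1.0(236) = 236.0
Maximum is from combination 2.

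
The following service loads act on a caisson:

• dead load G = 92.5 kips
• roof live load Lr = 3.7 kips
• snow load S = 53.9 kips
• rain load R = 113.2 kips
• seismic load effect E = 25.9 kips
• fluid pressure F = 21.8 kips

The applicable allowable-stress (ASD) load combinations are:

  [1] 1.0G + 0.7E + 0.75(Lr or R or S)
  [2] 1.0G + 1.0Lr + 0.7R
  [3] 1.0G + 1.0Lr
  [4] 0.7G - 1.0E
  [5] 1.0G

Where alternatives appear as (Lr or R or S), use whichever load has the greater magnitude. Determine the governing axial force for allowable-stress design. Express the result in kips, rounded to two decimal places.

195.53 kips

(Lr or R or S) → R = 113.2 kips.
[1] 1.0(92.5) + 0.7(25.9) + 0.75(113.2) = 92.50 + 18.13 + 84.90 = 195.53
[2] 1.0(92.5) + 1.0(3.7) + 0.7(113.2) = 92.50 + 3.70 + 79.24 = 175.44
[3] 1.0(92.5) + 1.0(3.7) = 92.50 + 3.70 = 96.20
[4] 0.7(92.5) - 1.0(25.9) = 64.75 - 25.90 = 38.85
[5] 1.0(92.5) = 92.50
The controlling combination is 1, giving 195.53 kips.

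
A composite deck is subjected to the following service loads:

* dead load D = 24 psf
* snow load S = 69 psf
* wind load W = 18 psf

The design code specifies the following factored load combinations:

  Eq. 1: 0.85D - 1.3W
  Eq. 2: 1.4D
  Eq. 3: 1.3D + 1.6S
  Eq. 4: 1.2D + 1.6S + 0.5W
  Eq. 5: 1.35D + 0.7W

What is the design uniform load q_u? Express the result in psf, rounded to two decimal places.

Eq. 1: 0.85(24) - 1.3(18) = 20.40 - 23.40 = -3.00
Eq. 2: 1.4(24) = 33.60
Eq. 3: 1.3(24) + 1.6(69) = 31.20 + 110.40 = 141.60
Eq. 4: 1.2(24) + 1.6(69) + 0.5(18) = 28.80 + 110.40 + 9.00 = 148.20
Eq. 5: 1.35(24) + 0.7(18) = 32.40 + 12.60 = 45.00
The controlling combination is 4, giving 148.20 psf.

148.20 psf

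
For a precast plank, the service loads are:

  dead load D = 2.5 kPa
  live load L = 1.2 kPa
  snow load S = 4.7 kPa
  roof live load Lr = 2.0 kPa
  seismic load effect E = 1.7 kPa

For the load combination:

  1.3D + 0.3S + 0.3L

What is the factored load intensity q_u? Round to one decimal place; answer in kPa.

1.3(2.5) + 0.3(4.7) + 0.3(1.2) = 5.0
q_u = 5.0 kPa.

5.0 kPa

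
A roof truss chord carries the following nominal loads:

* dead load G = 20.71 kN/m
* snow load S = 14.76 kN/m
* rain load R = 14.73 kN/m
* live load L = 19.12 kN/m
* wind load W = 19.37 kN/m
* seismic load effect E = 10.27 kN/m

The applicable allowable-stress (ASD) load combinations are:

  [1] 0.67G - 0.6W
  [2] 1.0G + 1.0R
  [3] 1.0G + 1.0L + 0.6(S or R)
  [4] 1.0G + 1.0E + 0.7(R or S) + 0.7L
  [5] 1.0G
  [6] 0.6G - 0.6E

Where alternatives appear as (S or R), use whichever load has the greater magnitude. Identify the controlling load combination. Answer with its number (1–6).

(S or R) → S = 14.76 kN/m; (R or S) → S = 14.76 kN/m.
[1] 0.67(20.71) - 0.6(19.37) = 2.25
[2] 1.0(20.71) + 1.0(14.73) = 20.71 + 14.73 = 35.44
[3] 1.0(20.71) + 1.0(19.12) + 0.6(14.76) = 20.71 + 19.12 + 8.86 = 48.69
[4] 1.0(20.71) + 1.0(10.27) + 0.7(14.76) + 0.7(19.12) = 54.70
[5] 1.0(20.71) = 20.71
[6] 0.6(20.71) - 0.6(10.27) = 6.26
The largest value is 54.70 kN/m from combination 4.

Combination 4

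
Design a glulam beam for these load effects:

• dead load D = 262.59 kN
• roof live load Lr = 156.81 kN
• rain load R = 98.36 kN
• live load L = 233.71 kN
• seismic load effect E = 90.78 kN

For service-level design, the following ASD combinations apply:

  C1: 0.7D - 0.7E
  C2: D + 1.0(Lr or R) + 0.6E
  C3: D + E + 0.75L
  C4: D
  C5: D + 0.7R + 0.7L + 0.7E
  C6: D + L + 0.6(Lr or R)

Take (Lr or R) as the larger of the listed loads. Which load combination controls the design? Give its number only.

(Lr or R) → Lr = 156.81 kN.
C1: 0.7(262.59) - 0.7(90.78) = 120.27
C2: 1.0(262.59) + 1.0(156.81) + 0.6(90.78) = 262.59 + 156.81 + 54.47 = 473.87
C3: 1.0(262.59) + 1.0(90.78) + 0.75(233.71) = 262.59 + 90.78 + 175.28 = 528.65
C4: 1.0(262.59) = 262.59
C5: 1.0(262.59) + 0.7(98.36) + 0.7(233.71) + 0.7(90.78) = 262.59 + 68.85 + 163.60 + 63.55 = 558.59
C6: 1.0(262.59) + 1.0(233.71) + 0.6(156.81) = 262.59 + 233.71 + 94.09 = 590.39
The largest value is 590.39 kN from combination 6.

Combination 6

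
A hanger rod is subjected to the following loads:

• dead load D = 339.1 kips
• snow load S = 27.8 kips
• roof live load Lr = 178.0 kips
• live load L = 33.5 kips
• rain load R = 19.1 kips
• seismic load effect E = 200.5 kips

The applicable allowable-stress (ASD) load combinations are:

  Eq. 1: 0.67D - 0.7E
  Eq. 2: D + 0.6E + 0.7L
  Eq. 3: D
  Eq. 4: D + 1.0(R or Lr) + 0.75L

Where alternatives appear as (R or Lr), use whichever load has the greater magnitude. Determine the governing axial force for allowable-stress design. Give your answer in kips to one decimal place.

(R or Lr) → Lr = 178.0 kips.
Eq. 1: 0.67(339.1) - 0.7(200.5) = 227.2 - 140.4 = 86.8
Eq. 2: 1.0(339.1) + 0.6(200.5) + 0.7(33.5) = 339.1 + 120.3 + 23.5 = 482.9
Eq. 3: 1.0(339.1) = 339.1
Eq. 4: 1.0(339.1) + 1.0(178.0) + 0.75(33.5) = 339.1 + 178.0 + 25.1 = 542.2
Maximum is from combination 4.

542.2 kips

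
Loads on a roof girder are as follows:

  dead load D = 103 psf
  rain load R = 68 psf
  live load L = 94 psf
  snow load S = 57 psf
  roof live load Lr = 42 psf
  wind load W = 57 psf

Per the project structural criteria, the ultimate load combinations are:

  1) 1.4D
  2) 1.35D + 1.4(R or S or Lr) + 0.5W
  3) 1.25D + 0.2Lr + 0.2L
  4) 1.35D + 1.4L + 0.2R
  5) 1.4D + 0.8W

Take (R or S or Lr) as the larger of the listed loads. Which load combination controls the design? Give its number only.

Combination 4

(R or S or Lr) → R = 68 psf.
1) 1.4(103) = 144.2
2) 1.35(103) + 1.4(68) + 0.5(57) = 139.1 + 95.2 + 28.5 = 262.8
3) 1.25(103) + 0.2(42) + 0.2(94) = 128.8 + 8.4 + 18.8 = 156.0
4) 1.35(103) + 1.4(94) + 0.2(68) = 139.1 + 131.6 + 13.6 = 284.3
5) 1.4(103) + 0.8(57) = 144.2 + 45.6 = 189.8
The largest value is 284.3 psf from combination 4.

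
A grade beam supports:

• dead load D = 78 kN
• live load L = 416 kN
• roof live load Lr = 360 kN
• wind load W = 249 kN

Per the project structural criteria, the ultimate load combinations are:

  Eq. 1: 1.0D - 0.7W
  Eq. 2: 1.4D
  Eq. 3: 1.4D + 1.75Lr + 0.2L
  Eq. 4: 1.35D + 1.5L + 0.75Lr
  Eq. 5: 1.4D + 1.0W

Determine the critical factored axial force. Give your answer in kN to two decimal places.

999.30 kN

Eq. 1: 1.0(78) - 0.7(249) = 78.00 - 174.30 = -96.30
Eq. 2: 1.4(78) = 109.20
Eq. 3: 1.4(78) + 1.75(360) + 0.2(416) = 109.20 + 630.00 + 83.20 = 822.40
Eq. 4: 1.35(78) + 1.5(416) + 0.75(360) = 105.30 + 624.00 + 270.00 = 999.30
Eq. 5: 1.4(78) + 1.0(249) = 109.20 + 249.00 = 358.20
The controlling combination is 4, giving 999.30 kN.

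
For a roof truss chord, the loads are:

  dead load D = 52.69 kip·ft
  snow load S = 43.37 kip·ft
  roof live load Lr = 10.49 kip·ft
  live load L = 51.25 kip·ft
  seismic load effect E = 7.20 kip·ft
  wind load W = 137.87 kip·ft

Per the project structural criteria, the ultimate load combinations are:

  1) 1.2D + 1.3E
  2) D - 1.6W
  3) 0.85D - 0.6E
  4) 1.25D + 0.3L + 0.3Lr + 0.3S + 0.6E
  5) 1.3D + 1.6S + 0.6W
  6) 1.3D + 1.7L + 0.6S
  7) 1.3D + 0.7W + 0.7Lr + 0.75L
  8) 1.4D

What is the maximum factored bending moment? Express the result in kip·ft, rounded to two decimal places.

220.61 kip·ft

1) 1.2(52.69) + 1.3(7.20) = 63.23 + 9.36 = 72.59
2) 1.0(52.69) - 1.6(137.87) = 52.69 - 220.59 = -167.90
3) 0.85(52.69) - 0.6(7.20) = 44.79 - 4.32 = 40.47
4) 1.25(52.69) + 0.3(51.25) + 0.3(10.49) + 0.3(43.37) + 0.6(7.20) = 65.86 + 15.38 + 3.15 + 13.01 + 4.32 = 101.72
5) 1.3(52.69) + 1.6(43.37) + 0.6(137.87) = 68.50 + 69.39 + 82.72 = 220.61
6) 1.3(52.69) + 1.7(51.25) + 0.6(43.37) = 181.64
7) 1.3(52.69) + 0.7(137.87) + 0.7(10.49) + 0.75(51.25) = 68.50 + 96.51 + 7.34 + 38.44 = 210.79
8) 1.4(52.69) = 73.77
Combination 5 governs: M_u = 220.61 kip·ft.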